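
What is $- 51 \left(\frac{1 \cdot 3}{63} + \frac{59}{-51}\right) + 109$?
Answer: $\frac{1159}{7} \approx 165.57$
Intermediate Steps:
$- 51 \left(\frac{1 \cdot 3}{63} + \frac{59}{-51}\right) + 109 = - 51 \left(3 \cdot \frac{1}{63} + 59 \left(- \frac{1}{51}\right)\right) + 109 = - 51 \left(\frac{1}{21} - \frac{59}{51}\right) + 109 = \left(-51\right) \left(- \frac{132}{119}\right) + 109 = \frac{396}{7} + 109 = \frac{1159}{7}$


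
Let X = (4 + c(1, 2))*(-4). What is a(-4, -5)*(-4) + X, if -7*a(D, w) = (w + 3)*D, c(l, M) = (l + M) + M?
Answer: -220/7 ≈ -31.429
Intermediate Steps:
c(l, M) = l + 2*M (c(l, M) = (M + l) + M = l + 2*M)
a(D, w) = -D*(3 + w)/7 (a(D, w) = -(w + 3)*D/7 = -(3 + w)*D/7 = -D*(3 + w)/7)
X = -36 (X = (4 + (1 + 2*2))*(-4) = (4 + (1 + 4))*(-4) = (4 + 5)*(-4) = 9*(-4) = -36)
a(-4, -5)*(-4) + X = -⅐*(-4)*(3 - 5)*(-4) - 36 = -⅐*(-4)*(-2)*(-4) - 36 = -8/7*(-4) - 36 = 32/7 - 36 = -220/7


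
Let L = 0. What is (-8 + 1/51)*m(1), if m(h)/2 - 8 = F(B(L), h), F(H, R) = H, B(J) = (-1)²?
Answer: -2442/17 ≈ -143.65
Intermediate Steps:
B(J) = 1
m(h) = 18 (m(h) = 16 + 2*1 = 16 + 2 = 18)
(-8 + 1/51)*m(1) = (-8 + 1/51)*18 = -407/51*18 = -2442/17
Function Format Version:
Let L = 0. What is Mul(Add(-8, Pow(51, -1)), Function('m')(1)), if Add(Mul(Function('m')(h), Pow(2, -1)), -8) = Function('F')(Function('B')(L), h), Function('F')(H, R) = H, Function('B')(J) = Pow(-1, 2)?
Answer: Rational(-2442, 17) ≈ -143.65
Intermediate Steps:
Function('B')(J) = 1
Function('m')(h) = 18 (Function('m')(h) = Add(16, Mul(2, 1)) = Add(16, 2) = 18)
Mul(Add(-8, Pow(51, -1)), Function('m')(1)) = Mul(Add(-8, Pow(51, -1)), 18) = Mul(Add(-8, Rational(1, 51)), 18) = Mul(Rational(-407, 51), 18) = Rational(-2442, 17)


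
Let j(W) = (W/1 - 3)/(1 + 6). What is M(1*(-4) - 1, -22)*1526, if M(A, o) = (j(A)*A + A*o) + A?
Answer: 168950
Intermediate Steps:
j(W) = -3/7 + W/7 (j(W) = (W*1 - 3)/7 = (W - 3)*(1/7) = (-3 + W)*(1/7) = -3/7 + W/7)
M(A, o) = A + A*o + A*(-3/7 + A/7) (M(A, o) = ((-3/7 + A/7)*A + A*o) + A = (A*(-3/7 + A/7) + A*o) + A = (A*o + A*(-3/7 + A/7)) + A = A + A*o + A*(-3/7 + A/7))
M(1*(-4) - 1, -22)*1526 = ((1*(-4) - 1)*(4 + (1*(-4) - 1) + 7*(-22))/7)*1526 = ((-4 - 1)*(4 + (-4 - 1) - 154)/7)*1526 = ((1/7)*(-5)*(4 - 5 - 154))*1526 = ((1/7)*(-5)*(-155))*1526 = (775/7)*1526 = 168950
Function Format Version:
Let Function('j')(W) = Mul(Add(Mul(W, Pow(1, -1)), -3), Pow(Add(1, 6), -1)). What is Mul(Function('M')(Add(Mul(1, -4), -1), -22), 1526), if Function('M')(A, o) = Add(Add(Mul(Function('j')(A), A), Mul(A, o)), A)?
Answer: 168950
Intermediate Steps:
Function('j')(W) = Add(Rational(-3, 7), Mul(Rational(1, 7), W)) (Function('j')(W) = Mul(Add(Mul(W, 1), -3), Pow(7, -1)) = Mul(Add(W, -3), Rational(1, 7)) = Mul(Add(-3, W), Rational(1, 7)) = Add(Rational(-3, 7), Mul(Rational(1, 7), W)))
Function('M')(A, o) = Add(A, Mul(A, o), Mul(A, Add(Rational(-3, 7), Mul(Rational(1, 7), A)))) (Function('M')(A, o) = Add(Add(Mul(Add(Rational(-3, 7), Mul(Rational(1, 7), A)), A), Mul(A, o)), A) = Add(Add(Mul(A, Add(Rational(-3, 7), Mul(Rational(1, 7), A))), Mul(A, o)), A) = Add(Add(Mul(A, o), Mul(A, Add(Rational(-3, 7), Mul(Rational(1, 7), A)))), A) = Add(A, Mul(A, o), Mul(A, Add(Rational(-3, 7), Mul(Rational(1, 7), A)))))
Mul(Function('M')(Add(Mul(1, -4), -1), -22), 1526) = Mul(Mul(Rational(1, 7), Add(Mul(1, -4), -1), Add(4, Add(Mul(1, -4), -1), Mul(7, -22))), 1526) = Mul(Mul(Rational(1, 7), Add(-4, -1), Add(4, Add(-4, -1), -154)), 1526) = Mul(Mul(Rational(1, 7), -5, Add(4, -5, -154)), 1526) = Mul(Mul(Rational(1, 7), -5, -155), 1526) = Mul(Rational(775, 7), 1526) = 168950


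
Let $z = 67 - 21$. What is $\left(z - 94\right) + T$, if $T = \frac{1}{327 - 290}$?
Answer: $- \frac{1775}{37} \approx -47.973$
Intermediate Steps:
$z = 46$ ($z = 67 - 21 = 46$)
$T = \frac{1}{37} \approx 0.027027$
$\left(z - 94\right) + T = \left(46 - 94\right) + \frac{1}{37} = -48 + \frac{1}{37} = - \frac{1775}{37}$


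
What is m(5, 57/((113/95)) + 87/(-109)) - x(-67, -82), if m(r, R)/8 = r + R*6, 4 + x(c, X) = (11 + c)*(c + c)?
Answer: -64025428/12317 ≈ -5198.1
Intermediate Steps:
x(c, X) = -4 + 2*c*(11 + c) (x(c, X) = -4 + (11 + c)*(c + c) = -4 + (11 + c)*(2*c) = -4 + 2*c*(11 + c))
m(r, R) = 8*r + 48*R (m(r, R) = 8*(r + R*6) = 8*(r + 6*R) = 8*r + 48*R)
m(5, 57/((113/95)) + 87/(-109)) - x(-67, -82) = (8*5 + 48*(57/((113/95)) + 87/(-109))) - (-4 + 2*(-67)**2 + 22*(-67)) = (40 + 48*(57/((113*(1/95))) + 87*(-1/109))) - (-4 + 2*4489 - 1474) = (40 + 48*(57/(113/95) - 87/109)) - (-4 + 8978 - 1474) = (40 + 48*(57*(95/113) - 87/109)) - 1*7500 = (40 + 48*(5415/113 - 87/109)) - 7500 = (40 + 48*(580404/12317)) - 7500 = (40 + 27859392/12317) - 7500 = 28352072/12317 - 7500 = -64025428/12317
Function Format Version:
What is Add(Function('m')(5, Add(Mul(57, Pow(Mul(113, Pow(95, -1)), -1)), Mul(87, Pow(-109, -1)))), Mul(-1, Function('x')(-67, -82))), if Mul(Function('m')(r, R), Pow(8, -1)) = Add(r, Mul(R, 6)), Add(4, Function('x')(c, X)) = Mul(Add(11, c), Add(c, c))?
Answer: Rational(-64025428, 12317) ≈ -5198.1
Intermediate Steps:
Function('x')(c, X) = Add(-4, Mul(2, c, Add(11, c))) (Function('x')(c, X) = Add(-4, Mul(Add(11, c), Add(c, c))) = Add(-4, Mul(Add(11, c), Mul(2, c))) = Add(-4, Mul(2, c, Add(11, c))))
Function('m')(r, R) = Add(Mul(8, r), Mul(48, R)) (Function('m')(r, R) = Mul(8, Add(r, Mul(R, 6))) = Mul(8, Add(r, Mul(6, R))) = Add(Mul(8, r), Mul(48, R)))
Add(Function('m')(5, Add(Mul(57, Pow(Mul(113, Pow(95, -1)), -1)), Mul(87, Pow(-109, -1)))), Mul(-1, Function('x')(-67, -82))) = Add(Add(Mul(8, 5), Mul(48, Add(Mul(57, Pow(Mul(113, Pow(95, -1)), -1)), Mul(87, Pow(-109, -1))))), Mul(-1, Add(-4, Mul(2, Pow(-67, 2)), Mul(22, -67)))) = Add(Add(40, Mul(48, Add(Mul(57, Pow(Mul(113, Rational(1, 95)), -1)), Mul(87, Rational(-1, 109))))), Mul(-1, Add(-4, Mul(2, 4489), -1474))) = Add(Add(40, Mul(48, Add(Mul(57, Pow(Rational(113, 95), -1)), Rational(-87, 109)))), Mul(-1, Add(-4, 8978, -1474))) = Add(Add(40, Mul(48, Add(Mul(57, Rational(95, 113)), Rational(-87, 109)))), Mul(-1, 7500)) = Add(Add(40, Mul(48, Add(Rational(5415, 113), Rational(-87, 109)))), -7500) = Add(Add(40, Mul(48, Rational(580404, 12317))), -7500) = Add(Add(40, Rational(27859392, 12317)), -7500) = Add(Rational(28352072, 12317), -7500) = Rational(-64025428, 12317)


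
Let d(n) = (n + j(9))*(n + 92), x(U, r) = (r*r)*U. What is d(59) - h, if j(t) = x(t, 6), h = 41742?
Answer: 16091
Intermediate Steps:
x(U, r) = U*r**2 (x(U, r) = r**2*U = U*r**2)
j(t) = 36*t (j(t) = t*6**2 = t*36 = 36*t)
d(n) = (92 + n)*(324 + n) (d(n) = (n + 36*9)*(n + 92) = (n + 324)*(92 + n) = (324 + n)*(92 + n) = (92 + n)*(324 + n))
d(59) - h = (29808 + 59**2 + 416*59) - 1*41742 = (29808 + 3481 + 24544) - 41742 = 57833 - 41742 = 16091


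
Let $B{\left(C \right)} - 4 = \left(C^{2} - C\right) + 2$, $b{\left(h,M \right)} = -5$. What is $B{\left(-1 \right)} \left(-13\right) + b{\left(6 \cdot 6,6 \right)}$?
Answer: $-109$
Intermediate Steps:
$B{\left(C \right)} = 6 + C^{2} - C$ ($B{\left(C \right)} = 4 + \left(\left(C^{2} - C\right) + 2\right) = 4 + \left(2 + C^{2} - C\right) = 6 + C^{2} - C$)
$B{\left(-1 \right)} \left(-13\right) + b{\left(6 \cdot 6,6 \right)} = \left(6 + \left(-1\right)^{2} - -1\right) \left(-13\right) - 5 = \left(6 + 1 + 1\right) \left(-13\right) - 5 = 8 \left(-13\right) - 5 = -104 - 5 = -109$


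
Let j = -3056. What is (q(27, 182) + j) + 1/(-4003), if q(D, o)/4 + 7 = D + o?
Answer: -8998745/4003 ≈ -2248.0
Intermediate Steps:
q(D, o) = -28 + 4*D + 4*o (q(D, o) = -28 + 4*(D + o) = -28 + (4*D + 4*o) = -28 + 4*D + 4*o)
(q(27, 182) + j) + 1/(-4003) = ((-28 + 4*27 + 4*182) - 3056) + 1/(-4003) = ((-28 + 108 + 728) - 3056) - 1/4003 = (808 - 3056) - 1/4003 = -2248 - 1/4003 = -8998745/4003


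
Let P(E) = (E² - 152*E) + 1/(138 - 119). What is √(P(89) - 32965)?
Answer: I*√13924473/19 ≈ 196.4*I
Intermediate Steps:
P(E) = 1/19 + E² - 152*E (P(E) = (E² - 152*E) + 1/19 = 1/19 + E² - 152*E)
√(P(89) - 32965) = √((1/19 + 89² - 152*89) - 32965) = √((1/19 + 7921 - 13528) - 32965) = √(-106532/19 - 32965) = √(-732867/19) = I*√13924473/19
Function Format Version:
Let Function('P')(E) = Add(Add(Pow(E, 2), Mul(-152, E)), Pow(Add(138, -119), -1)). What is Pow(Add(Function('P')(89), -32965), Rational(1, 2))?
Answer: Mul(Rational(1, 19), I, Pow(13924473, Rational(1, 2))) ≈ Mul(196.40, I)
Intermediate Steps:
Function('P')(E) = Add(Rational(1, 19), Pow(E, 2), Mul(-152, E)) (Function('P')(E) = Add(Add(Pow(E, 2), Mul(-152, E)), Pow(19, -1)) = Add(Add(Pow(E, 2), Mul(-152, E)), Rational(1, 19)) = Add(Rational(1, 19), Pow(E, 2), Mul(-152, E)))
Pow(Add(Function('P')(89), -32965), Rational(1, 2)) = Pow(Add(Add(Rational(1, 19), Pow(89, 2), Mul(-152, 89)), -32965), Rational(1, 2)) = Pow(Add(Add(Rational(1, 19), 7921, -13528), -32965), Rational(1, 2)) = Pow(Add(Rational(-106532, 19), -32965), Rational(1, 2)) = Pow(Rational(-732867, 19), Rational(1, 2)) = Mul(Rational(1, 19), I, Pow(13924473, Rational(1, 2)))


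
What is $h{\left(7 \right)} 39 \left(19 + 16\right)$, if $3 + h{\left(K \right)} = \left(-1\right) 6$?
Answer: $-12285$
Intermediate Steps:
$h{\left(K \right)} = -9$ ($h{\left(K \right)} = -3 - 6 = -9$)
$h{\left(7 \right)} 39 \left(19 + 16\right) = \left(-9\right) 39 \left(19 + 16\right) = \left(-351\right) 35 = -12285$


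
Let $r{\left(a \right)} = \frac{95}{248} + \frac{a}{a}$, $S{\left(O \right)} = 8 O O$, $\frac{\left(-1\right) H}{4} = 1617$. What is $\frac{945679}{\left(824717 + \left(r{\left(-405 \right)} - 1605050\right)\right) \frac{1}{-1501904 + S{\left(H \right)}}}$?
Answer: $- \frac{78139768133952896}{193522241} \approx -4.0378 \cdot 10^{8}$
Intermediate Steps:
$H = -6468$ ($H = \left(-4\right) 1617 = -6468$)
$S{\left(O \right)} = 8 O^{2}$
$r{\left(a \right)} = \frac{343}{248}$ ($r{\left(a \right)} = 95 \cdot \frac{1}{248} + 1 = \frac{95}{248} + 1 = \frac{343}{248}$)
$\frac{945679}{\left(824717 + \left(r{\left(-405 \right)} - 1605050\right)\right) \frac{1}{-1501904 + S{\left(H \right)}}} = \frac{945679}{\left(824717 + \left(\frac{343}{248} - 1605050\right)\right) \frac{1}{-1501904 + 8 \left(-6468\right)^{2}}} = \frac{945679}{\left(824717 - \frac{398052057}{248}\right) \frac{1}{-1501904 + 8 \cdot 41835024}} = \frac{945679}{\left(- \frac{193522241}{248}\right) \frac{1}{-1501904 + 334680192}} = \frac{945679}{\left(- \frac{193522241}{248}\right) \frac{1}{333178288}} = \frac{945679}{- \frac{193522241}{82628215424}} = 945679 \left(- \frac{82628215424}{193522241}\right) = - \frac{78139768133952896}{193522241}$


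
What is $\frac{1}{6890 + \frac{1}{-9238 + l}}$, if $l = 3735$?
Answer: $\frac{5503}{37915669} \approx 0.00014514$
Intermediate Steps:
$\frac{1}{6890 + \frac{1}{-9238 + l}} = \frac{1}{6890 + \frac{1}{-9238 + 3735}} = \frac{1}{6890 + \frac{1}{-5503}} = \frac{1}{6890 - \frac{1}{5503}} = \frac{1}{\frac{37915669}{5503}} = \frac{5503}{37915669}$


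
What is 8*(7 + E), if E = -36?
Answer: -232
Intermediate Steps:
8*(7 + E) = 8*(7 - 36) = 8*(-29) = -232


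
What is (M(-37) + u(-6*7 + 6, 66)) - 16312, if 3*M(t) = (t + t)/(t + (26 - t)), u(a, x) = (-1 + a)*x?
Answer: -731443/39 ≈ -18755.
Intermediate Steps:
u(a, x) = x*(-1 + a)
M(t) = t/39 (M(t) = ((t + t)/(t + (26 - t)))/3 = ((2*t)/26)/3 = ((2*t)*(1/26))/3 = (t/13)/3 = t/39)
(M(-37) + u(-6*7 + 6, 66)) - 16312 = ((1/39)*(-37) + 66*(-1 + (-6*7 + 6))) - 16312 = (-37/39 + 66*(-1 + (-42 + 6))) - 16312 = (-37/39 + 66*(-1 - 36)) - 16312 = (-37/39 + 66*(-37)) - 16312 = (-37/39 - 2442) - 16312 = -95275/39 - 16312 = -731443/39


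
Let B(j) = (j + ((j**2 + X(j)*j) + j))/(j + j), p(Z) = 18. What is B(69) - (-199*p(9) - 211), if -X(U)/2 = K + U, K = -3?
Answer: 7525/2 ≈ 3762.5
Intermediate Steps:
X(U) = 6 - 2*U (X(U) = -2*(-3 + U) = 6 - 2*U)
B(j) = (j**2 + 2*j + j*(6 - 2*j))/(2*j) (B(j) = (j + ((j**2 + (6 - 2*j)*j) + j))/(j + j) = (j + ((j**2 + j*(6 - 2*j)) + j))/((2*j)) = (j + (j + j**2 + j*(6 - 2*j)))*(1/(2*j)) = (j**2 + 2*j + j*(6 - 2*j))*(1/(2*j)) = (j**2 + 2*j + j*(6 - 2*j))/(2*j))
B(69) - (-199*p(9) - 211) = (4 - 1/2*69) - (-199*18 - 211) = (4 - 69/2) - (-3582 - 211) = -61/2 - 1*(-3793) = -61/2 + 3793 = 7525/2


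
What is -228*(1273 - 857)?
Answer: -94848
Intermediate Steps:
-228*(1273 - 857) = -228*416 = -94848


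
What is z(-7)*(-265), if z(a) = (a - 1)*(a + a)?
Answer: -29680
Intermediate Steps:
z(a) = 2*a*(-1 + a) (z(a) = (-1 + a)*(2*a) = 2*a*(-1 + a))
z(-7)*(-265) = (2*(-7)*(-1 - 7))*(-265) = (2*(-7)*(-8))*(-265) = 112*(-265) = -29680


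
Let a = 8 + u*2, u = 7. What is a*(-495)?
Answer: -10890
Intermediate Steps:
a = 22 (a = 8 + 7*2 = 8 + 14 = 22)
a*(-495) = 22*(-495) = -10890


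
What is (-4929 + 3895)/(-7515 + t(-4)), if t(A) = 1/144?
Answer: 148896/1082159 ≈ 0.13759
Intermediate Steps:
t(A) = 1/144
(-4929 + 3895)/(-7515 + t(-4)) = (-4929 + 3895)/(-7515 + 1/144) = -1034/(-1082159/144) = -1034*(-144/1082159) = 148896/1082159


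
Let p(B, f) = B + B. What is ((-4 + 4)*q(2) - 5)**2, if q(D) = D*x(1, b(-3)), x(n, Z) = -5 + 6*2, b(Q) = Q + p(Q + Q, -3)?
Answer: 25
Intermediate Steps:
p(B, f) = 2*B
b(Q) = 5*Q (b(Q) = Q + 2*(Q + Q) = Q + 2*(2*Q) = Q + 4*Q = 5*Q)
x(n, Z) = 7 (x(n, Z) = -5 + 12 = 7)
q(D) = 7*D (q(D) = D*7 = 7*D)
((-4 + 4)*q(2) - 5)**2 = ((-4 + 4)*(7*2) - 5)**2 = (0*14 - 5)**2 = (0 - 5)**2 = (-5)**2 = 25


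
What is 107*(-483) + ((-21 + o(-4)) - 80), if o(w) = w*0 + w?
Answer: -51786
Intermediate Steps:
o(w) = w (o(w) = 0 + w = w)
107*(-483) + ((-21 + o(-4)) - 80) = 107*(-483) + ((-21 - 4) - 80) = -51681 + (-25 - 80) = -51681 - 105 = -51786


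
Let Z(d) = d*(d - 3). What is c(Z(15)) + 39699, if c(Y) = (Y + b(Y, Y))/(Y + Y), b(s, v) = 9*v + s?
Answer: 79409/2 ≈ 39705.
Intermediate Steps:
Z(d) = d*(-3 + d)
b(s, v) = s + 9*v
c(Y) = 11/2 (c(Y) = (Y + (Y + 9*Y))/(Y + Y) = (Y + 10*Y)/((2*Y)) = (11*Y)*(1/(2*Y)) = 11/2)
c(Z(15)) + 39699 = 11/2 + 39699 = 79409/2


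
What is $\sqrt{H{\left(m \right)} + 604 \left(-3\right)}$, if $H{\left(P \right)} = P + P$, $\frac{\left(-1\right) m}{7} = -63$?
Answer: $i \sqrt{930} \approx 30.496 i$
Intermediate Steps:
$m = 441$ ($m = \left(-7\right) \left(-63\right) = 441$)
$H{\left(P \right)} = 2 P$
$\sqrt{H{\left(m \right)} + 604 \left(-3\right)} = \sqrt{2 \cdot 441 + 604 \left(-3\right)} = \sqrt{882 - 1812} = \sqrt{-930} = i \sqrt{930}$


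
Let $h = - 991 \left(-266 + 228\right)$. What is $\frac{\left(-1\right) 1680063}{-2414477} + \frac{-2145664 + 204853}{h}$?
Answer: $- \frac{4622775708393}{90924374866} \approx -50.842$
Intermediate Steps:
$h = 37658$ ($h = \left(-991\right) \left(-38\right) = 37658$)
$\frac{\left(-1\right) 1680063}{-2414477} + \frac{-2145664 + 204853}{h} = \frac{\left(-1\right) 1680063}{-2414477} + \frac{-2145664 + 204853}{37658} = \left(-1680063\right) \left(- \frac{1}{2414477}\right) - \frac{1940811}{37658} = \frac{1680063}{2414477} - \frac{1940811}{37658} = - \frac{4622775708393}{90924374866}$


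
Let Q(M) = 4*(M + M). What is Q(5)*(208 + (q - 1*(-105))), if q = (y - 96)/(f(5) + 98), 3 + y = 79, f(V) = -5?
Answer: 1163560/93 ≈ 12511.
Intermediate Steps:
Q(M) = 8*M (Q(M) = 4*(2*M) = 8*M)
y = 76 (y = -3 + 79 = 76)
q = -20/93 (q = (76 - 96)/(-5 + 98) = -20/93 ≈ -0.21505)
Q(5)*(208 + (q - 1*(-105))) = (8*5)*(208 + (-20/93 - 1*(-105))) = 40*(208 + (-20/93 + 105)) = 40*(208 + 9745/93) = 40*(29089/93) = 1163560/93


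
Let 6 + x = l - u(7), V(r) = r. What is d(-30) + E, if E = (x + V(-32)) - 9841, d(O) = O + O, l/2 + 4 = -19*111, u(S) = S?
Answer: -14172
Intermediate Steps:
l = -4226 (l = -8 + 2*(-19*111) = -8 + 2*(-2109) = -8 - 4218 = -4226)
x = -4239 (x = -6 + (-4226 - 1*7) = -6 + (-4226 - 7) = -6 - 4233 = -4239)
d(O) = 2*O
E = -14112 (E = (-4239 - 32) - 9841 = -4271 - 9841 = -14112)
d(-30) + E = 2*(-30) - 14112 = -60 - 14112 = -14172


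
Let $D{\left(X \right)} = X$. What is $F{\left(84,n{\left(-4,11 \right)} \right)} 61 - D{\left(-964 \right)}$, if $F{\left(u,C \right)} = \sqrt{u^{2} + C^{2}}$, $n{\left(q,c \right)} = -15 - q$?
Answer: $964 + 61 \sqrt{7177} \approx 6131.8$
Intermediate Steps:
$F{\left(u,C \right)} = \sqrt{C^{2} + u^{2}}$
$F{\left(84,n{\left(-4,11 \right)} \right)} 61 - D{\left(-964 \right)} = \sqrt{\left(-15 - -4\right)^{2} + 84^{2}} \cdot 61 - -964 = \sqrt{\left(-15 + 4\right)^{2} + 7056} \cdot 61 + 964 = \sqrt{\left(-11\right)^{2} + 7056} \cdot 61 + 964 = \sqrt{121 + 7056} \cdot 61 + 964 = \sqrt{7177} \cdot 61 + 964 = 61 \sqrt{7177} + 964 = 964 + 61 \sqrt{7177}$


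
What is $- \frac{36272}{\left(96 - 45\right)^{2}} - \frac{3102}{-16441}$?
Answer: $- \frac{588279650}{42763041} \approx -13.757$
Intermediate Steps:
$- \frac{36272}{\left(96 - 45\right)^{2}} - \frac{3102}{-16441} = - \frac{36272}{51^{2}} - - \frac{3102}{16441} = - \frac{36272}{2601} + \frac{3102}{16441} = - \frac{588279650}{42763041}$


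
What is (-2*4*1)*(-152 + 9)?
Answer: 1144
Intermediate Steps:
(-2*4*1)*(-152 + 9) = -8*1*(-143) = -8*(-143) = 1144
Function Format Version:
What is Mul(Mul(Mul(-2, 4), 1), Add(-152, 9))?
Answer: 1144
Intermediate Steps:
Mul(Mul(Mul(-2, 4), 1), Add(-152, 9)) = Mul(Mul(-8, 1), -143) = Mul(-8, -143) = 1144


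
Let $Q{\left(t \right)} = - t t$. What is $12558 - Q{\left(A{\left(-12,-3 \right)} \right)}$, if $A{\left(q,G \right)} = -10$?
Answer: $12658$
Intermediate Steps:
$Q{\left(t \right)} = - t^{2}$
$12558 - Q{\left(A{\left(-12,-3 \right)} \right)} = 12558 - - \left(-10\right)^{2} = 12558 - \left(-1\right) 100 = 12558 - -100 = 12558 + 100 = 12658$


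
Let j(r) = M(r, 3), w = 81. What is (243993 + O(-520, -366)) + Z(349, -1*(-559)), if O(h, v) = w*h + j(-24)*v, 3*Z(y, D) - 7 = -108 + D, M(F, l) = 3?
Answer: 602783/3 ≈ 2.0093e+5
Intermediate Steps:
j(r) = 3
Z(y, D) = -101/3 + D/3 (Z(y, D) = 7/3 + (-108 + D)/3 = 7/3 + (-36 + D/3) = -101/3 + D/3)
O(h, v) = 3*v + 81*h (O(h, v) = 81*h + 3*v = 3*v + 81*h)
(243993 + O(-520, -366)) + Z(349, -1*(-559)) = (243993 + (3*(-366) + 81*(-520))) + (-101/3 + (-1*(-559))/3) = (243993 + (-1098 - 42120)) + (-101/3 + (1/3)*559) = (243993 - 43218) + (-101/3 + 559/3) = 200775 + 458/3 = 602783/3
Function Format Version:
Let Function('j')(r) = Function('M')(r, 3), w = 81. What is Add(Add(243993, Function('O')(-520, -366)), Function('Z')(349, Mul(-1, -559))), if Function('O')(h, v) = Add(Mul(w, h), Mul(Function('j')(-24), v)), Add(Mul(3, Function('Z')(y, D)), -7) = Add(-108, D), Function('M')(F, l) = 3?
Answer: Rational(602783, 3) ≈ 2.0093e+5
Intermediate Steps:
Function('j')(r) = 3
Function('Z')(y, D) = Add(Rational(-101, 3), Mul(Rational(1, 3), D)) (Function('Z')(y, D) = Add(Rational(7, 3), Mul(Rational(1, 3), Add(-108, D))) = Add(Rational(7, 3), Add(-36, Mul(Rational(1, 3), D))) = Add(Rational(-101, 3), Mul(Rational(1, 3), D)))
Function('O')(h, v) = Add(Mul(3, v), Mul(81, h)) (Function('O')(h, v) = Add(Mul(81, h), Mul(3, v)) = Add(Mul(3, v), Mul(81, h)))
Add(Add(243993, Function('O')(-520, -366)), Function('Z')(349, Mul(-1, -559))) = Add(Add(243993, Add(Mul(3, -366), Mul(81, -520))), Add(Rational(-101, 3), Mul(Rational(1, 3), Mul(-1, -559)))) = Add(Add(243993, Add(-1098, -42120)), Add(Rational(-101, 3), Mul(Rational(1, 3), 559))) = Add(Add(243993, -43218), Add(Rational(-101, 3), Rational(559, 3))) = Add(200775, Rational(458, 3)) = Rational(602783, 3)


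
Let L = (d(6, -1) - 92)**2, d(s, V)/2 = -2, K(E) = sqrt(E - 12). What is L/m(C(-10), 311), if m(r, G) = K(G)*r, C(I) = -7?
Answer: -9216*sqrt(299)/2093 ≈ -76.139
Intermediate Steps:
K(E) = sqrt(-12 + E)
d(s, V) = -4 (d(s, V) = 2*(-2) = -4)
m(r, G) = r*sqrt(-12 + G) (m(r, G) = sqrt(-12 + G)*r = r*sqrt(-12 + G))
L = 9216 (L = (-4 - 92)**2 = (-96)**2 = 9216)
L/m(C(-10), 311) = 9216/((-7*sqrt(-12 + 311))) = 9216/((-7*sqrt(299))) = 9216*(-sqrt(299)/2093) = -9216*sqrt(299)/2093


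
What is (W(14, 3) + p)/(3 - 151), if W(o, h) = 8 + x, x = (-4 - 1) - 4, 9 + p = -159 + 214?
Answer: -45/148 ≈ -0.30405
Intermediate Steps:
p = 46 (p = -9 + (-159 + 214) = -9 + 55 = 46)
x = -9 (x = -5 - 4 = -9)
W(o, h) = -1 (W(o, h) = 8 - 9 = -1)
(W(14, 3) + p)/(3 - 151) = (-1 + 46)/(3 - 151) = 45/(-148) = 45*(-1/148) = -45/148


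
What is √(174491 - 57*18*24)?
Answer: √149867 ≈ 387.13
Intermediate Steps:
√(174491 - 57*18*24) = √(174491 - 1026*24) = √(174491 - 24624) = √149867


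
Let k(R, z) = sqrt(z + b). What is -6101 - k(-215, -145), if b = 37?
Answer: -6101 - 6*I*sqrt(3) ≈ -6101.0 - 10.392*I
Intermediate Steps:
k(R, z) = sqrt(37 + z) (k(R, z) = sqrt(z + 37) = sqrt(37 + z))
-6101 - k(-215, -145) = -6101 - sqrt(37 - 145) = -6101 - sqrt(-108) = -6101 - 6*I*sqrt(3)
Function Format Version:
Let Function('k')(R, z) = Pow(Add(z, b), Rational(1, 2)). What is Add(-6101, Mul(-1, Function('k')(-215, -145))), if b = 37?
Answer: Add(-6101, Mul(-6, I, Pow(3, Rational(1, 2)))) ≈ Add(-6101.0, Mul(-10.392, I))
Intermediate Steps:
Function('k')(R, z) = Pow(Add(37, z), Rational(1, 2)) (Function('k')(R, z) = Pow(Add(z, 37), Rational(1, 2)) = Pow(Add(37, z), Rational(1, 2)))
Add(-6101, Mul(-1, Function('k')(-215, -145))) = Add(-6101, Mul(-1, Pow(Add(37, -145), Rational(1, 2)))) = Add(-6101, Mul(-1, Pow(-108, Rational(1, 2)))) = Add(-6101, Mul(-1, Mul(6, I, Pow(3, Rational(1, 2))))) = Add(-6101, Mul(-6, I, Pow(3, Rational(1, 2))))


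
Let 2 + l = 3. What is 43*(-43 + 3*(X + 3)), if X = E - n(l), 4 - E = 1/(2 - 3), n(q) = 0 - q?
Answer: -688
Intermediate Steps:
l = 1 (l = -2 + 3 = 1)
n(q) = -q
E = 5 (E = 4 - 1/(2 - 3) = 4 - 1/(-1) = 4 - 1*(-1) = 4 + 1 = 5)
X = 6 (X = 5 - (-1) = 5 - 1*(-1) = 5 + 1 = 6)
43*(-43 + 3*(X + 3)) = 43*(-43 + 3*(6 + 3)) = 43*(-43 + 3*9) = 43*(-43 + 27) = 43*(-16) = -688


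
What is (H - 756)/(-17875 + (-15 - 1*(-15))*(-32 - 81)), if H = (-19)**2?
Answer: 79/3575 ≈ 0.022098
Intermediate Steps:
H = 361
(H - 756)/(-17875 + (-15 - 1*(-15))*(-32 - 81)) = (361 - 756)/(-17875 + (-15 - 1*(-15))*(-32 - 81)) = -395/(-17875 + (-15 + 15)*(-113)) = -395/(-17875 + 0*(-113)) = -395/(-17875 + 0) = -395/(-17875) = -395*(-1/17875) = 79/3575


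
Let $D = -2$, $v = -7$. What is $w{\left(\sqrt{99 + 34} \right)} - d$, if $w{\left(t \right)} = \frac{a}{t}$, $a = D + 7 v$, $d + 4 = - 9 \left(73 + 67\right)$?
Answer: $1264 - \frac{51 \sqrt{133}}{133} \approx 1259.6$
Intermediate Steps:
$d = -1264$ ($d = -4 - 9 \left(73 + 67\right) = -4 - 1260 = -1264$)
$a = -51$ ($a = -2 + 7 \left(-7\right) = -2 - 49 = -51$)
$w{\left(t \right)} = - \frac{51}{t}$
$w{\left(\sqrt{99 + 34} \right)} - d = - \frac{51}{\sqrt{99 + 34}} - -1264 = - \frac{51}{\sqrt{133}} + 1264 = - 51 \frac{\sqrt{133}}{133} + 1264 = - \frac{51 \sqrt{133}}{133} + 1264 = 1264 - \frac{51 \sqrt{133}}{133}$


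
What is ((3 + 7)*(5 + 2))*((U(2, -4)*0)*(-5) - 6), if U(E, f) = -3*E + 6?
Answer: -420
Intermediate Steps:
U(E, f) = 6 - 3*E
((3 + 7)*(5 + 2))*((U(2, -4)*0)*(-5) - 6) = ((3 + 7)*(5 + 2))*(((6 - 3*2)*0)*(-5) - 6) = (10*7)*(((6 - 6)*0)*(-5) - 6) = 70*((0*0)*(-5) - 6) = 70*(0*(-5) - 6) = 70*(0 - 6) = 70*(-6) = -420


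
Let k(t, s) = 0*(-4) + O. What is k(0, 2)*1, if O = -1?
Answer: -1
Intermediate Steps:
k(t, s) = -1 (k(t, s) = 0*(-4) - 1 = 0 - 1 = -1)
k(0, 2)*1 = -1*1 = -1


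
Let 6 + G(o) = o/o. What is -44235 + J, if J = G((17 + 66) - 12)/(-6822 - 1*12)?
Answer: -302301985/6834 ≈ -44235.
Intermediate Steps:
G(o) = -5 (G(o) = -6 + o/o = -6 + 1 = -5)
J = 5/6834 (J = -5/(-6822 - 1*12) = -5/(-6822 - 12) = -5/(-6834) = -5*(-1/6834) = 5/6834 ≈ 0.00073164)
-44235 + J = -44235 + 5/6834 = -302301985/6834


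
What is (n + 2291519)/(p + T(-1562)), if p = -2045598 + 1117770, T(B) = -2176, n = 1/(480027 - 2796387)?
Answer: -123441463973/50098234080 ≈ -2.4640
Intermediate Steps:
n = -1/2316360 (n = 1/(-2316360) = -1/2316360 ≈ -4.3171e-7)
p = -927828
(n + 2291519)/(p + T(-1562)) = (-1/2316360 + 2291519)/(-927828 - 2176) = (5307982950839/2316360)/(-930004) = (5307982950839/2316360)*(-1/930004) = -123441463973/50098234080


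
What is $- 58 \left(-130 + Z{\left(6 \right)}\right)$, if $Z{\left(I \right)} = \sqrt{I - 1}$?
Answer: $7540 - 58 \sqrt{5} \approx 7410.3$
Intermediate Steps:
$Z{\left(I \right)} = \sqrt{-1 + I}$
$- 58 \left(-130 + Z{\left(6 \right)}\right) = - 58 \left(-130 + \sqrt{-1 + 6}\right) = - 58 \left(-130 + \sqrt{5}\right) = 7540 - 58 \sqrt{5}$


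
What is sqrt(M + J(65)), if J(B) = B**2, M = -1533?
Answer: 2*sqrt(673) ≈ 51.884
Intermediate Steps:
sqrt(M + J(65)) = sqrt(-1533 + 65**2) = sqrt(-1533 + 4225) = sqrt(2692) = 2*sqrt(673)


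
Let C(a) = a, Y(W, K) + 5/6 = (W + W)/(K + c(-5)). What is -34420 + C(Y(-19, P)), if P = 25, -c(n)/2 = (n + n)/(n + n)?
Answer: -4750303/138 ≈ -34423.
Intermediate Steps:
c(n) = -2 (c(n) = -2*(n + n)/(n + n) = -2*2*n/(2*n) = -2*2*n*1/(2*n) = -2*1 = -2)
Y(W, K) = -⅚ + 2*W/(-2 + K) (Y(W, K) = -⅚ + (W + W)/(K - 2) = -⅚ + (2*W)/(-2 + K) = -⅚ + 2*W/(-2 + K))
-34420 + C(Y(-19, P)) = -34420 + (10 - 5*25 + 12*(-19))/(6*(-2 + 25)) = -34420 + (⅙)*(10 - 125 - 228)/23 = -34420 + (⅙)*(1/23)*(-343) = -34420 - 343/138 = -4750303/138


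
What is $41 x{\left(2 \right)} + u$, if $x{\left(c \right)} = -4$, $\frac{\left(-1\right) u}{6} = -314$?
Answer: $1720$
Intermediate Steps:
$u = 1884$ ($u = \left(-6\right) \left(-314\right) = 1884$)
$41 x{\left(2 \right)} + u = 41 \left(-4\right) + 1884 = -164 + 1884 = 1720$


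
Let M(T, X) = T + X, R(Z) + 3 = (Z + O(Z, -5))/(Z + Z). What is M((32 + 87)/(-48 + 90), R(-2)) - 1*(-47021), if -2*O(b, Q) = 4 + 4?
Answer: 141067/3 ≈ 47022.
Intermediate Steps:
O(b, Q) = -4 (O(b, Q) = -(4 + 4)/2 = -½*8 = -4)
R(Z) = -3 + (-4 + Z)/(2*Z) (R(Z) = -3 + (Z - 4)/(Z + Z) = -3 + (-4 + Z)/((2*Z)) = -3 + (-4 + Z)*(1/(2*Z)) = -3 + (-4 + Z)/(2*Z))
M((32 + 87)/(-48 + 90), R(-2)) - 1*(-47021) = ((32 + 87)/(-48 + 90) + (-5/2 - 2/(-2))) - 1*(-47021) = (119/42 + (-5/2 - 2*(-½))) + 47021 = (119*(1/42) + (-5/2 + 1)) + 47021 = (17/6 - 3/2) + 47021 = 4/3 + 47021 = 141067/3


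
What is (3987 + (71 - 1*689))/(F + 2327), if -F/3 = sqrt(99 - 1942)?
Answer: 7839663/5431516 + 10107*I*sqrt(1843)/5431516 ≈ 1.4434 + 0.079885*I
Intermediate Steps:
F = -3*I*sqrt(1843) (F = -3*sqrt(99 - 1942) = -3*I*sqrt(1843) ≈ -128.79*I)
(3987 + (71 - 1*689))/(F + 2327) = (3987 + (71 - 1*689))/(-3*I*sqrt(1843) + 2327) = (3987 + (71 - 689))/(2327 - 3*I*sqrt(1843)) = (3987 - 618)/(2327 - 3*I*sqrt(1843)) = 3369/(2327 - 3*I*sqrt(1843))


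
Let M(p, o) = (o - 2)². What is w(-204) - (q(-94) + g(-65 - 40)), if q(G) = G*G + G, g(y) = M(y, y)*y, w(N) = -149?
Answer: 1193254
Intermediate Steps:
M(p, o) = (-2 + o)²
g(y) = y*(-2 + y)² (g(y) = (-2 + y)²*y = y*(-2 + y)²)
q(G) = G + G² (q(G) = G² + G = G + G²)
w(-204) - (q(-94) + g(-65 - 40)) = -149 - (-94*(1 - 94) + (-65 - 40)*(-2 + (-65 - 40))²) = -149 - (-94*(-93) - 105*(-2 - 105)²) = -149 - (8742 - 105*(-107)²) = -149 - (8742 - 105*11449) = -149 - (8742 - 1202145) = -149 - 1*(-1193403) = -149 + 1193403 = 1193254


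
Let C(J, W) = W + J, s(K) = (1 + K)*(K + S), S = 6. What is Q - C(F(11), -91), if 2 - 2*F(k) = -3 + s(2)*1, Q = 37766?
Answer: 75733/2 ≈ 37867.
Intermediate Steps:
s(K) = (1 + K)*(6 + K) (s(K) = (1 + K)*(K + 6) = (1 + K)*(6 + K))
F(k) = -19/2 (F(k) = 1 - (-3 + (6 + 2**2 + 7*2)*1)/2 = 1 - (-3 + (6 + 4 + 14)*1)/2 = 1 - (-3 + 24*1)/2 = 1 - (-3 + 24)/2 = 1 - 1/2*21 = 1 - 21/2 = -19/2)
C(J, W) = J + W
Q - C(F(11), -91) = 37766 - (-19/2 - 91) = 37766 - 1*(-201/2) = 37766 + 201/2 = 75733/2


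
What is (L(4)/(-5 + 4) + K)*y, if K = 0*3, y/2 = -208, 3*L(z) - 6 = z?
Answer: 4160/3 ≈ 1386.7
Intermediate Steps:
L(z) = 2 + z/3
y = -416 (y = 2*(-208) = -416)
K = 0
(L(4)/(-5 + 4) + K)*y = ((2 + (⅓)*4)/(-5 + 4) + 0)*(-416) = ((2 + 4/3)/(-1) + 0)*(-416) = ((10/3)*(-1) + 0)*(-416) = (-10/3 + 0)*(-416) = -10/3*(-416) = 4160/3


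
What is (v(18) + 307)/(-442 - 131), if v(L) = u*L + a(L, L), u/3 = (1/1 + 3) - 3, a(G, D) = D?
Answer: -379/573 ≈ -0.66143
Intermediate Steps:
u = 3 (u = 3*((1/1 + 3) - 3) = 3*((1 + 3) - 3) = 3*(4 - 3) = 3*1 = 3)
v(L) = 4*L (v(L) = 3*L + L = 4*L)
(v(18) + 307)/(-442 - 131) = (4*18 + 307)/(-442 - 131) = (72 + 307)/(-573) = 379*(-1/573) = -379/573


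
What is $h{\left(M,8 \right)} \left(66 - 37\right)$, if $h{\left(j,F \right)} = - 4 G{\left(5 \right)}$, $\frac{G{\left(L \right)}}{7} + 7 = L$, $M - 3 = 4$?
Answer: $1624$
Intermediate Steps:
$M = 7$ ($M = 3 + 4 = 7$)
$G{\left(L \right)} = -49 + 7 L$
$h{\left(j,F \right)} = 56$ ($h{\left(j,F \right)} = - 4 \left(-49 + 7 \cdot 5\right) = - 4 \left(-49 + 35\right) = \left(-4\right) \left(-14\right) = 56$)
$h{\left(M,8 \right)} \left(66 - 37\right) = 56 \left(66 - 37\right) = 56 \cdot 29 = 1624$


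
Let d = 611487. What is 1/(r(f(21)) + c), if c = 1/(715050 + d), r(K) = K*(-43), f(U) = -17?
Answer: 1326537/969698548 ≈ 0.0013680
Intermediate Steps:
r(K) = -43*K
c = 1/1326537 (c = 1/(715050 + 611487) = 1/1326537 ≈ 7.5384e-7)
1/(r(f(21)) + c) = 1/(-43*(-17) + 1/1326537) = 1/(731 + 1/1326537) = 1/(969698548/1326537) = 1326537/969698548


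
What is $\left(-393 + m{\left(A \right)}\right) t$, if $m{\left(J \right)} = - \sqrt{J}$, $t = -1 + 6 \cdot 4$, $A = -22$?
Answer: $-9039 - 23 i \sqrt{22} \approx -9039.0 - 107.88 i$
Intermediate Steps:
$t = 23$ ($t = -1 + 24 = 23$)
$\left(-393 + m{\left(A \right)}\right) t = \left(-393 - \sqrt{-22}\right) 23 = \left(-393 - i \sqrt{22}\right) 23 = -9039 - 23 i \sqrt{22}$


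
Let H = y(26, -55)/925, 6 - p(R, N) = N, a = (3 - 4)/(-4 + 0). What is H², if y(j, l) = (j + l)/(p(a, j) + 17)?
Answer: 841/7700625 ≈ 0.00010921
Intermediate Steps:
a = ¼ (a = -1/(-4) = -1*(-¼) = ¼ ≈ 0.25000)
p(R, N) = 6 - N
y(j, l) = (j + l)/(23 - j) (y(j, l) = (j + l)/((6 - j) + 17) = (j + l)/(23 - j))
H = 29/2775 (H = ((-1*26 - 1*(-55))/(-23 + 26))/925 = ((-26 + 55)/3)*(1/925) = ((⅓)*29)*(1/925) = (29/3)*(1/925) = 29/2775 ≈ 0.010450)
H² = (29/2775)² = 841/7700625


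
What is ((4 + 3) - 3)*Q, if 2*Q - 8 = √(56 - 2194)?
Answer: 16 + 2*I*√2138 ≈ 16.0 + 92.477*I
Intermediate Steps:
Q = 4 + I*√2138/2 (Q = 4 + √(56 - 2194)/2 = 4 + √(-2138)/2 = 4 + (I*√2138)/2 = 4 + I*√2138/2 ≈ 4.0 + 23.119*I)
((4 + 3) - 3)*Q = ((4 + 3) - 3)*(4 + I*√2138/2) = (7 - 3)*(4 + I*√2138/2) = 4*(4 + I*√2138/2) = 16 + 2*I*√2138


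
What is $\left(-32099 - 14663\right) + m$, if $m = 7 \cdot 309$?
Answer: $-44599$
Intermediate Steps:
$m = 2163$
$\left(-32099 - 14663\right) + m = \left(-32099 - 14663\right) + 2163 = -46762 + 2163 = -44599$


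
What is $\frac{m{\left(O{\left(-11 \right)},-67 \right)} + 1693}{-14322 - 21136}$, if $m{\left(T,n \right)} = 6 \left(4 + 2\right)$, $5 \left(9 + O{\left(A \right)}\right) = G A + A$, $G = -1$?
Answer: $- \frac{1729}{35458} \approx -0.048762$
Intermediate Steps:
$O{\left(A \right)} = -9$ ($O{\left(A \right)} = -9 + \frac{- A + A}{5} = -9 + \frac{1}{5} \cdot 0 = -9 + 0 = -9$)
$m{\left(T,n \right)} = 36$ ($m{\left(T,n \right)} = 6 \cdot 6 = 36$)
$\frac{m{\left(O{\left(-11 \right)},-67 \right)} + 1693}{-14322 - 21136} = \frac{36 + 1693}{-14322 - 21136} = \frac{1729}{-35458} = 1729 \left(- \frac{1}{35458}\right) = - \frac{1729}{35458}$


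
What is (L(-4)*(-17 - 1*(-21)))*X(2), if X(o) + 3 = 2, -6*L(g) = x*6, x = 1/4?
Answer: 1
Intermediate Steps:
x = ¼ ≈ 0.25000
L(g) = -¼ (L(g) = -6/24 = -⅙*3/2 = -¼)
X(o) = -1 (X(o) = -3 + 2 = -1)
(L(-4)*(-17 - 1*(-21)))*X(2) = -(-17 - 1*(-21))/4*(-1) = -(-17 + 21)/4*(-1) = -¼*4*(-1) = -1*(-1) = 1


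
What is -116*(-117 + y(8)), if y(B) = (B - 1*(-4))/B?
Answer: 13398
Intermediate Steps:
y(B) = (4 + B)/B (y(B) = (B + 4)/B = (4 + B)/B)
-116*(-117 + y(8)) = -116*(-117 + (4 + 8)/8) = -116*(-117 + (1/8)*12) = -116*(-117 + 3/2) = -116*(-231/2) = 13398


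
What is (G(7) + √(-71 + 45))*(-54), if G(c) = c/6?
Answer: -63 - 54*I*√26 ≈ -63.0 - 275.35*I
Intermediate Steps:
G(c) = c/6 (G(c) = c*(⅙) = c/6)
(G(7) + √(-71 + 45))*(-54) = ((⅙)*7 + √(-71 + 45))*(-54) = (7/6 + √(-26))*(-54) = (7/6 + I*√26)*(-54) = -63 - 54*I*√26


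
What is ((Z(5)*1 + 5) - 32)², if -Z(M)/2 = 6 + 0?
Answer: 1521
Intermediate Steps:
Z(M) = -12 (Z(M) = -2*(6 + 0) = -2*6 = -12)
((Z(5)*1 + 5) - 32)² = ((-12*1 + 5) - 32)² = ((-12 + 5) - 32)² = (-7 - 32)² = (-39)² = 1521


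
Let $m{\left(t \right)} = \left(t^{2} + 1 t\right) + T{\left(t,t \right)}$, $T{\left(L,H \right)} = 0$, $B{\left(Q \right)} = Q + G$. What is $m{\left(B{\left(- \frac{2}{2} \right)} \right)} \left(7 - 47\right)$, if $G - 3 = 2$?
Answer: $-800$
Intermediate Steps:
$G = 5$ ($G = 3 + 2 = 5$)
$B{\left(Q \right)} = 5 + Q$ ($B{\left(Q \right)} = Q + 5 = 5 + Q$)
$m{\left(t \right)} = t + t^{2}$ ($m{\left(t \right)} = \left(t^{2} + 1 t\right) + 0 = \left(t^{2} + t\right) + 0 = \left(t + t^{2}\right) + 0 = t + t^{2}$)
$m{\left(B{\left(- \frac{2}{2} \right)} \right)} \left(7 - 47\right) = \left(5 - \frac{2}{2}\right) \left(1 + \left(5 - \frac{2}{2}\right)\right) \left(7 - 47\right) = \left(5 - 1\right) \left(1 + \left(5 - 1\right)\right) \left(-40\right) = 4 \left(1 + 4\right) \left(-40\right) = 4 \cdot 5 \left(-40\right) = 20 \left(-40\right) = -800$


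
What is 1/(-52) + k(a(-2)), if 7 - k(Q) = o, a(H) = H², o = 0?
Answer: 363/52 ≈ 6.9808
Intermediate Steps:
k(Q) = 7 (k(Q) = 7 - 1*0 = 7 + 0 = 7)
1/(-52) + k(a(-2)) = 1/(-52) + 7 = -1/52 + 7 = 363/52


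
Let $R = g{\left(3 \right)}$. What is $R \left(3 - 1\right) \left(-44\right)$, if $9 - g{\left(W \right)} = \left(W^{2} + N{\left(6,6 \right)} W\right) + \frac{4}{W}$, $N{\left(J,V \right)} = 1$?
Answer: $\frac{1144}{3} \approx 381.33$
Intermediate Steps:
$g{\left(W \right)} = 9 - W - W^{2} - \frac{4}{W}$ ($g{\left(W \right)} = 9 - \left(\left(W^{2} + 1 W\right) + \frac{4}{W}\right) = 9 - \left(\left(W^{2} + W\right) + \frac{4}{W}\right) = 9 - \left(\left(W + W^{2}\right) + \frac{4}{W}\right) = 9 - \left(W + W^{2} + \frac{4}{W}\right) = 9 - W - W^{2} - \frac{4}{W}$)
$R = - \frac{13}{3}$ ($R = 9 - 3 - 3^{2} - \frac{4}{3} = 9 - 3 - 9 - \frac{4}{3} = - \frac{13}{3} \approx -4.3333$)
$R \left(3 - 1\right) \left(-44\right) = - \frac{13 \left(3 - 1\right)}{3} \left(-44\right) = \left(- \frac{13}{3}\right) 2 \left(-44\right) = \left(- \frac{26}{3}\right) \left(-44\right) = \frac{1144}{3}$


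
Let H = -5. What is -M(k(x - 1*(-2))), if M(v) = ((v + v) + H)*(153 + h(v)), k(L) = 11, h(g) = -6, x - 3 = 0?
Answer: -2499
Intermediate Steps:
x = 3 (x = 3 + 0 = 3)
M(v) = -735 + 294*v (M(v) = ((v + v) - 5)*(153 - 6) = (2*v - 5)*147 = (-5 + 2*v)*147 = -735 + 294*v)
-M(k(x - 1*(-2))) = -(-735 + 294*11) = -(-735 + 3234) = -1*2499 = -2499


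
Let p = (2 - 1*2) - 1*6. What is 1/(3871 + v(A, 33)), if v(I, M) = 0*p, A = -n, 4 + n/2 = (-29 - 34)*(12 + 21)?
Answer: 1/3871 ≈ 0.00025833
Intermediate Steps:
n = -4166 (n = -8 + 2*((-29 - 34)*(12 + 21)) = -8 + 2*(-63*33) = -8 + 2*(-2079) = -8 - 4158 = -4166)
p = -6 (p = (2 - 2) - 6 = 0 - 6 = -6)
A = 4166 (A = -1*(-4166) = 4166)
v(I, M) = 0 (v(I, M) = 0*(-6) = 0)
1/(3871 + v(A, 33)) = 1/(3871 + 0) = 1/3871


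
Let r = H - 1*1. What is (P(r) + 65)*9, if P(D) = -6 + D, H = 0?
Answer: 522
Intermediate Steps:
r = -1 (r = 0 - 1*1 = 0 - 1 = -1)
(P(r) + 65)*9 = ((-6 - 1) + 65)*9 = (-7 + 65)*9 = 58*9 = 522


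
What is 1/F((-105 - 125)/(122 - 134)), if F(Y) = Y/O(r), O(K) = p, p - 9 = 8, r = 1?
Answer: 102/115 ≈ 0.88696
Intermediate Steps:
p = 17 (p = 9 + 8 = 17)
O(K) = 17
F(Y) = Y/17
1/F((-105 - 125)/(122 - 134)) = 1/(((-105 - 125)/(122 - 134))/17) = 1/((-230/(-12))/17) = 1/((-230*(-1/12))/17) = 1/((1/17)*(115/6)) = 1/(115/102) = 102/115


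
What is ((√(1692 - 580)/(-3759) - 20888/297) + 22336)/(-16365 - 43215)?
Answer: -1653226/4423815 + √278/111980610 ≈ -0.37371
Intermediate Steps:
((√(1692 - 580)/(-3759) - 20888/297) + 22336)/(-16365 - 43215) = ((√1112*(-1/3759) - 20888*1/297) + 22336)/(-59580) = (((2*√278)*(-1/3759) - 20888/297) + 22336)*(-1/59580) = ((-2*√278/3759 - 20888/297) + 22336)*(-1/59580) = ((-20888/297 - 2*√278/3759) + 22336)*(-1/59580) = (6612904/297 - 2*√278/3759)*(-1/59580) = -1653226/4423815 + √278/111980610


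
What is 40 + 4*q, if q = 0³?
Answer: 40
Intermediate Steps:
q = 0
40 + 4*q = 40 + 4*0 = 40 + 0 = 40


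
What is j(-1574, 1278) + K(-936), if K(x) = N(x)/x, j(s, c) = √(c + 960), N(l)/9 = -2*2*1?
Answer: 1/26 + √2238 ≈ 47.346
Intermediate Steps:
N(l) = -36 (N(l) = 9*(-2*2*1) = 9*(-4*1) = 9*(-4) = -36)
j(s, c) = √(960 + c)
K(x) = -36/x
j(-1574, 1278) + K(-936) = √(960 + 1278) - 36/(-936) = √2238 - 36*(-1/936) = √2238 + 1/26 = 1/26 + √2238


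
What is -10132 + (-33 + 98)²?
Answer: -5907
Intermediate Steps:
-10132 + (-33 + 98)² = -10132 + 65² = -10132 + 4225 = -5907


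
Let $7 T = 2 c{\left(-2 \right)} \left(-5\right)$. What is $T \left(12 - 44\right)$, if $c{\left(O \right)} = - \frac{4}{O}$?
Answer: $\frac{640}{7} \approx 91.429$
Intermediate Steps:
$T = - \frac{20}{7}$ ($T = \frac{2 \left(- \frac{4}{-2}\right) \left(-5\right)}{7} = \frac{2 \left(\left(-4\right) \left(- \frac{1}{2}\right)\right) \left(-5\right)}{7} = \frac{2 \cdot 2 \left(-5\right)}{7} = \frac{4 \left(-5\right)}{7} = \frac{1}{7} \left(-20\right) = - \frac{20}{7} \approx -2.8571$)
$T \left(12 - 44\right) = - \frac{20 \left(12 - 44\right)}{7} = \left(- \frac{20}{7}\right) \left(-32\right) = \frac{640}{7}$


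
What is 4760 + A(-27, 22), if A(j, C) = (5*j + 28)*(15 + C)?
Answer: 801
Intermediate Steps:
A(j, C) = (15 + C)*(28 + 5*j) (A(j, C) = (28 + 5*j)*(15 + C) = (15 + C)*(28 + 5*j))
4760 + A(-27, 22) = 4760 + (420 + 28*22 + 75*(-27) + 5*22*(-27)) = 4760 + (420 + 616 - 2025 - 2970) = 4760 - 3959 = 801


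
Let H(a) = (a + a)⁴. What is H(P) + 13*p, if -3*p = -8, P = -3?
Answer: 3992/3 ≈ 1330.7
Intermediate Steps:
p = 8/3 (p = -(-2)*4*1/3 = -(-2)*4/3 = -⅓*(-8) = 8/3 ≈ 2.6667)
H(a) = 16*a⁴ (H(a) = (2*a)⁴ = 16*a⁴)
H(P) + 13*p = 16*(-3)⁴ + 13*(8/3) = 16*81 + 104/3 = 1296 + 104/3 = 3992/3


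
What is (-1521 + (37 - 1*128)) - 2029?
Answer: -3641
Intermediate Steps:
(-1521 + (37 - 1*128)) - 2029 = (-1521 + (37 - 128)) - 2029 = (-1521 - 91) - 2029 = -1612 - 2029 = -3641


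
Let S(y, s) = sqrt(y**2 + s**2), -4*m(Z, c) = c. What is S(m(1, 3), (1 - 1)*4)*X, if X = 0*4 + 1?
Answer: 3/4 ≈ 0.75000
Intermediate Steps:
m(Z, c) = -c/4
X = 1 (X = 0 + 1 = 1)
S(y, s) = sqrt(s**2 + y**2)
S(m(1, 3), (1 - 1)*4)*X = sqrt(((1 - 1)*4)**2 + (-1/4*3)**2)*1 = sqrt((0*4)**2 + (-3/4)**2)*1 = sqrt(0**2 + 9/16)*1 = sqrt(0 + 9/16)*1 = sqrt(9/16)*1 = (3/4)*1 = 3/4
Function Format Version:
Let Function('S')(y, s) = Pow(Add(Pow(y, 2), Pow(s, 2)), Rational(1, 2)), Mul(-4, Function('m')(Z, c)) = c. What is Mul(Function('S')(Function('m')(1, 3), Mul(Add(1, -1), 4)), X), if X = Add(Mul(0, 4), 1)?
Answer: Rational(3, 4) ≈ 0.75000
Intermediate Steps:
Function('m')(Z, c) = Mul(Rational(-1, 4), c)
X = 1 (X = Add(0, 1) = 1)
Function('S')(y, s) = Pow(Add(Pow(s, 2), Pow(y, 2)), Rational(1, 2))
Mul(Function('S')(Function('m')(1, 3), Mul(Add(1, -1), 4)), X) = Mul(Pow(Add(Pow(Mul(Add(1, -1), 4), 2), Pow(Mul(Rational(-1, 4), 3), 2)), Rational(1, 2)), 1) = Mul(Pow(Add(Pow(Mul(0, 4), 2), Pow(Rational(-3, 4), 2)), Rational(1, 2)), 1) = Mul(Pow(Add(Pow(0, 2), Rational(9, 16)), Rational(1, 2)), 1) = Mul(Pow(Add(0, Rational(9, 16)), Rational(1, 2)), 1) = Mul(Pow(Rational(9, 16), Rational(1, 2)), 1) = Mul(Rational(3, 4), 1) = Rational(3, 4)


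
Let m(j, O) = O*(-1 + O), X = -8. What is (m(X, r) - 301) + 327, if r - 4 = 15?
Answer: 368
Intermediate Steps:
r = 19 (r = 4 + 15 = 19)
(m(X, r) - 301) + 327 = (19*(-1 + 19) - 301) + 327 = (19*18 - 301) + 327 = (342 - 301) + 327 = 41 + 327 = 368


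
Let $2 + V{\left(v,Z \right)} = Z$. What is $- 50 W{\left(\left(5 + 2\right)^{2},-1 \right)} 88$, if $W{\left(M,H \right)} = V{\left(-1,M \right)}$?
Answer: $-206800$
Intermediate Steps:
$V{\left(v,Z \right)} = -2 + Z$
$W{\left(M,H \right)} = -2 + M$
$- 50 W{\left(\left(5 + 2\right)^{2},-1 \right)} 88 = - 50 \left(-2 + \left(5 + 2\right)^{2}\right) 88 = - 50 \left(-2 + 7^{2}\right) 88 = - 50 \left(-2 + 49\right) 88 = \left(-50\right) 47 \cdot 88 = \left(-2350\right) 88 = -206800$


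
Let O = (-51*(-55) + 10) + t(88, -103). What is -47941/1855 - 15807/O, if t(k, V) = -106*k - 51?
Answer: -95120913/4058740 ≈ -23.436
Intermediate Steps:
t(k, V) = -51 - 106*k
O = -6564 (O = (-51*(-55) + 10) + (-51 - 106*88) = (2805 + 10) + (-51 - 9328) = 2815 - 9379 = -6564)
-47941/1855 - 15807/O = -47941/1855 - 15807/(-6564) = -47941*1/1855 - 15807*(-1/6564) = -47941/1855 + 5269/2188 = -95120913/4058740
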